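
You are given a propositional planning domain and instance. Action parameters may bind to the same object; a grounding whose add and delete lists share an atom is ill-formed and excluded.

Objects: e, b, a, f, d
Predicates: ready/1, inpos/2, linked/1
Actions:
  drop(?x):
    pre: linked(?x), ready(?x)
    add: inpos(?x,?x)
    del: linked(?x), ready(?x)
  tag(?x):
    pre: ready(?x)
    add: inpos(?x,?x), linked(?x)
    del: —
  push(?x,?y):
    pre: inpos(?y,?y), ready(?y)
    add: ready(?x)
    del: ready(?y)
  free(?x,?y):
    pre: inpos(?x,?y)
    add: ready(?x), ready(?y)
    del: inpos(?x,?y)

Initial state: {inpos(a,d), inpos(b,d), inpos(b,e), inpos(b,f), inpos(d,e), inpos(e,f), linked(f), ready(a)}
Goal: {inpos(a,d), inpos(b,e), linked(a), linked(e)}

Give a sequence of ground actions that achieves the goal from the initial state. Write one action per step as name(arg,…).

tag(a); push(e,a); tag(e)

1. tag(a)  →  {inpos(a,a), inpos(a,d), inpos(b,d), inpos(b,e), inpos(b,f), inpos(d,e), inpos(e,f), linked(a), linked(f), ready(a)}
2. push(e,a)  →  {inpos(a,a), inpos(a,d), inpos(b,d), inpos(b,e), inpos(b,f), inpos(d,e), inpos(e,f), linked(a), linked(f), ready(e)}
3. tag(e)  →  {inpos(a,a), inpos(a,d), inpos(b,d), inpos(b,e), inpos(b,f), inpos(d,e), inpos(e,e), inpos(e,f), linked(a), linked(e), linked(f), ready(e)}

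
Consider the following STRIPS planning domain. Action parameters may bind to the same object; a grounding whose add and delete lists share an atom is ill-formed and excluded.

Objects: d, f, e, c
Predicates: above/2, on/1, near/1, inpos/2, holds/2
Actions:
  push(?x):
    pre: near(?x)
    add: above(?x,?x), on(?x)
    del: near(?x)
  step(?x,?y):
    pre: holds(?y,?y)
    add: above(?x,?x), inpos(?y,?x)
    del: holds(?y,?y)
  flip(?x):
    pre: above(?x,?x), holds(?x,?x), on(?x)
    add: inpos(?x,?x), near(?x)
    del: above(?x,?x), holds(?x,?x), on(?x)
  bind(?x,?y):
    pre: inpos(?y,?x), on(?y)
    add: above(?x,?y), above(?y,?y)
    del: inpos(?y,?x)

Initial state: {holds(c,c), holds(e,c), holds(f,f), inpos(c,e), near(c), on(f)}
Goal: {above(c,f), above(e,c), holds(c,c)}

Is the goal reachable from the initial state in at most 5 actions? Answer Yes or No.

1. push(c)  →  {above(c,c), holds(c,c), holds(e,c), holds(f,f), inpos(c,e), on(c), on(f)}
2. step(c,f)  →  {above(c,c), holds(c,c), holds(e,c), inpos(c,e), inpos(f,c), on(c), on(f)}
3. bind(e,c)  →  {above(c,c), above(e,c), holds(c,c), holds(e,c), inpos(f,c), on(c), on(f)}
4. bind(c,f)  →  {above(c,c), above(c,f), above(e,c), above(f,f), holds(c,c), holds(e,c), on(c), on(f)}
optimal plan length = 4; 4 ≤ 5

Yes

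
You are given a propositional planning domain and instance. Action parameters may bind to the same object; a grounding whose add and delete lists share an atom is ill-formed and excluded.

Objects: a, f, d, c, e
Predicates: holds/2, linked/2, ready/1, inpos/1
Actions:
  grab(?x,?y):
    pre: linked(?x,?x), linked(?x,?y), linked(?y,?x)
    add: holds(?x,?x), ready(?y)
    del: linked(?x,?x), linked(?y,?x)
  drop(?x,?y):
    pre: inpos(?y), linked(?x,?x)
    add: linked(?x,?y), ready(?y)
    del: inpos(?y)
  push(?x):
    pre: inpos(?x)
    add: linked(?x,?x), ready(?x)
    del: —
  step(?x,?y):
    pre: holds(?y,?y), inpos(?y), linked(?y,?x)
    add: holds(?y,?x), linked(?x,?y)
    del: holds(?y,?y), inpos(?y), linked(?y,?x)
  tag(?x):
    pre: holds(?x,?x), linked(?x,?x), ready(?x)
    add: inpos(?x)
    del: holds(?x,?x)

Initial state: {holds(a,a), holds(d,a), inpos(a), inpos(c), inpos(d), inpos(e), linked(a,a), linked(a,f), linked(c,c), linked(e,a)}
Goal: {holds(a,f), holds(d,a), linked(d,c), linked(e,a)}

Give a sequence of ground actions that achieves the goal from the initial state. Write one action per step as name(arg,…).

push(d); drop(d,c); step(f,a)

1. push(d)  →  {holds(a,a), holds(d,a), inpos(a), inpos(c), inpos(d), inpos(e), linked(a,a), linked(a,f), linked(c,c), linked(d,d), linked(e,a), ready(d)}
2. drop(d,c)  →  {holds(a,a), holds(d,a), inpos(a), inpos(d), inpos(e), linked(a,a), linked(a,f), linked(c,c), linked(d,c), linked(d,d), linked(e,a), ready(c), ready(d)}
3. step(f,a)  →  {holds(a,f), holds(d,a), inpos(d), inpos(e), linked(a,a), linked(c,c), linked(d,c), linked(d,d), linked(e,a), linked(f,a), ready(c), ready(d)}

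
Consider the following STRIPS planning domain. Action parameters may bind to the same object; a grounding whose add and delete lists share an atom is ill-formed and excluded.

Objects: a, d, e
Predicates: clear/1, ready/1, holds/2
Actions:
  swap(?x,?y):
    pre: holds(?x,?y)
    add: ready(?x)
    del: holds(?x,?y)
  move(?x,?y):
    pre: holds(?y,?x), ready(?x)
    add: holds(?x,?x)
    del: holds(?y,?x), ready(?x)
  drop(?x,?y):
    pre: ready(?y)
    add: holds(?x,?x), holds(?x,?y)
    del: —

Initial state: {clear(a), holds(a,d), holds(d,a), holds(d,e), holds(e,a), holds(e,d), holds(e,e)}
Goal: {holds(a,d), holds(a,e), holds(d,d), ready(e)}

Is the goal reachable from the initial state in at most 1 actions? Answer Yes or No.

1. swap(e,a)  →  {clear(a), holds(a,d), holds(d,a), holds(d,e), holds(e,d), holds(e,e), ready(e)}
2. drop(a,e)  →  {clear(a), holds(a,a), holds(a,d), holds(a,e), holds(d,a), holds(d,e), holds(e,d), holds(e,e), ready(e)}
3. drop(d,e)  →  {clear(a), holds(a,a), holds(a,d), holds(a,e), holds(d,a), holds(d,d), holds(d,e), holds(e,d), holds(e,e), ready(e)}
optimal plan length = 3; 3 > 1

No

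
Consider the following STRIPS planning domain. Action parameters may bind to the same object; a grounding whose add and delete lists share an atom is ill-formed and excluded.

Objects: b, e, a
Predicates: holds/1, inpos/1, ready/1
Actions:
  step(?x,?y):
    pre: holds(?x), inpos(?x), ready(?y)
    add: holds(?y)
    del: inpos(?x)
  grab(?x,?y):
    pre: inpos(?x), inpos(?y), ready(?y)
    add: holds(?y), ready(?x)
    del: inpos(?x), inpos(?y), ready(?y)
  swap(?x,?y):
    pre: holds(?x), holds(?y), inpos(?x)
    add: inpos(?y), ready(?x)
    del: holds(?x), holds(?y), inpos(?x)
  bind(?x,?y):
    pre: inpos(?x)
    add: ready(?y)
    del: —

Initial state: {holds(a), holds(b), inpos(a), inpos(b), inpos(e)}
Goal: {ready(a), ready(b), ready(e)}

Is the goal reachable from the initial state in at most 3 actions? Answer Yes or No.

1. swap(b,a)  →  {inpos(a), inpos(e), ready(b)}
2. bind(e,e)  →  {inpos(a), inpos(e), ready(b), ready(e)}
3. bind(e,a)  →  {inpos(a), inpos(e), ready(a), ready(b), ready(e)}
optimal plan length = 3; 3 ≤ 3

Yes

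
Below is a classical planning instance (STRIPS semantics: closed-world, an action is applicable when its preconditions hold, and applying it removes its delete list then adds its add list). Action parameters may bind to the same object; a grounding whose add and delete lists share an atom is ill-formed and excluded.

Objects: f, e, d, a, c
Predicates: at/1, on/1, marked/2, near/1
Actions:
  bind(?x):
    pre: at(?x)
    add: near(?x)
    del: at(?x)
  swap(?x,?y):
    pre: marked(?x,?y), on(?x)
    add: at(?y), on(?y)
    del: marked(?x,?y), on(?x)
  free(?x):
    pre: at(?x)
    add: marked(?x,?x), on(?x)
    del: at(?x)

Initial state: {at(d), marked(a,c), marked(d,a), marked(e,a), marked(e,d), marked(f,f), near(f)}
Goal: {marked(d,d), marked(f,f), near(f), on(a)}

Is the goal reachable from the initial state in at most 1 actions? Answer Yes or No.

1. free(d)  →  {marked(a,c), marked(d,a), marked(d,d), marked(e,a), marked(e,d), marked(f,f), near(f), on(d)}
2. swap(d,a)  →  {at(a), marked(a,c), marked(d,d), marked(e,a), marked(e,d), marked(f,f), near(f), on(a)}
optimal plan length = 2; 2 > 1

No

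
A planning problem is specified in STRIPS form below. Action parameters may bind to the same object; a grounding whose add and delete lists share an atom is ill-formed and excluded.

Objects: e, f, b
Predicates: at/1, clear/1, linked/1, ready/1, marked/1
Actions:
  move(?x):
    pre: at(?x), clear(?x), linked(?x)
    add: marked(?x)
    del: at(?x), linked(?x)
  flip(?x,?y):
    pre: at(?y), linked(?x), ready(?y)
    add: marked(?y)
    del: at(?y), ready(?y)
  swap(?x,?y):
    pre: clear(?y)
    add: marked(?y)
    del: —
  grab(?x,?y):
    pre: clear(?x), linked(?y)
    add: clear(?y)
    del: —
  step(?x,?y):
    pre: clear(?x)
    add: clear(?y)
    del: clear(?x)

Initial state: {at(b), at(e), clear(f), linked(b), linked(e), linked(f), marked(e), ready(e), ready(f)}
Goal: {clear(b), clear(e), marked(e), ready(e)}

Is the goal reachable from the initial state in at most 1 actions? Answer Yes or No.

1. grab(f,e)  →  {at(b), at(e), clear(e), clear(f), linked(b), linked(e), linked(f), marked(e), ready(e), ready(f)}
2. grab(e,b)  →  {at(b), at(e), clear(b), clear(e), clear(f), linked(b), linked(e), linked(f), marked(e), ready(e), ready(f)}
optimal plan length = 2; 2 > 1

No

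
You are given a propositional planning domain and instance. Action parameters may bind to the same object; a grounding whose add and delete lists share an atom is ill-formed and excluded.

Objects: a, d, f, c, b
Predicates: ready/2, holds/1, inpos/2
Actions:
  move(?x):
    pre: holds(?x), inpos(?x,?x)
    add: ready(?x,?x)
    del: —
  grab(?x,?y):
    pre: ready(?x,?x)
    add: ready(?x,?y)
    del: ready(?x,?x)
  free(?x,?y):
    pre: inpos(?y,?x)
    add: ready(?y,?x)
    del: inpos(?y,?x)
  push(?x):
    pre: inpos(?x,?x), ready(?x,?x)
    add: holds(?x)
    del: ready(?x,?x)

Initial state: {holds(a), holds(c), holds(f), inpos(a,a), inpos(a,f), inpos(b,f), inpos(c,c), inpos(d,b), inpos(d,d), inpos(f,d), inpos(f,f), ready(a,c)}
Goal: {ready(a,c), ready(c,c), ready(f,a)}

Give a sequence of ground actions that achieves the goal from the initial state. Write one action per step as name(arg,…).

move(f); move(c); grab(f,a)

1. move(f)  →  {holds(a), holds(c), holds(f), inpos(a,a), inpos(a,f), inpos(b,f), inpos(c,c), inpos(d,b), inpos(d,d), inpos(f,d), inpos(f,f), ready(a,c), ready(f,f)}
2. move(c)  →  {holds(a), holds(c), holds(f), inpos(a,a), inpos(a,f), inpos(b,f), inpos(c,c), inpos(d,b), inpos(d,d), inpos(f,d), inpos(f,f), ready(a,c), ready(c,c), ready(f,f)}
3. grab(f,a)  →  {holds(a), holds(c), holds(f), inpos(a,a), inpos(a,f), inpos(b,f), inpos(c,c), inpos(d,b), inpos(d,d), inpos(f,d), inpos(f,f), ready(a,c), ready(c,c), ready(f,a)}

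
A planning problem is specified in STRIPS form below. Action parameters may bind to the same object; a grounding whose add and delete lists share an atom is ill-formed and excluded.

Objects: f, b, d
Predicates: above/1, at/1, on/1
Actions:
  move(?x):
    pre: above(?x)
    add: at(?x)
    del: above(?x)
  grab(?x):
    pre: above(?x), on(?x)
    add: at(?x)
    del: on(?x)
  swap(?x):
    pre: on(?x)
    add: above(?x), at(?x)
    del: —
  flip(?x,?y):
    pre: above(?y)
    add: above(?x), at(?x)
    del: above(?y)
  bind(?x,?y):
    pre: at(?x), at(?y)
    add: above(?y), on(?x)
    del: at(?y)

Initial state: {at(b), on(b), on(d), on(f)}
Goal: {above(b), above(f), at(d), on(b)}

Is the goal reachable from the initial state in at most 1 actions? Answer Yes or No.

1. swap(f)  →  {above(f), at(b), at(f), on(b), on(d), on(f)}
2. swap(b)  →  {above(b), above(f), at(b), at(f), on(b), on(d), on(f)}
3. swap(d)  →  {above(b), above(d), above(f), at(b), at(d), at(f), on(b), on(d), on(f)}
optimal plan length = 3; 3 > 1

No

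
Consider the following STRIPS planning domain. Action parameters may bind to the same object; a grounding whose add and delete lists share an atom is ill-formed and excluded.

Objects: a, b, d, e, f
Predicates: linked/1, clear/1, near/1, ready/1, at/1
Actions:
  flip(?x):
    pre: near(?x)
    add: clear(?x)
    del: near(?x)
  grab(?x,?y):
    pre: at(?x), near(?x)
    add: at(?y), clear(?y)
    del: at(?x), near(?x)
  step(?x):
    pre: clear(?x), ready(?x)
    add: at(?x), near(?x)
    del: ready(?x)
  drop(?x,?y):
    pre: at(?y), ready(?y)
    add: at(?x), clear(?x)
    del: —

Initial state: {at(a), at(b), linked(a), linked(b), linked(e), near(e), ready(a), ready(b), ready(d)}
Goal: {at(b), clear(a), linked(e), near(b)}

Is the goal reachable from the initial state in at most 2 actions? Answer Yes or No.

No

1. drop(a,a)  →  {at(a), at(b), clear(a), linked(a), linked(b), linked(e), near(e), ready(a), ready(b), ready(d)}
2. drop(b,a)  →  {at(a), at(b), clear(a), clear(b), linked(a), linked(b), linked(e), near(e), ready(a), ready(b), ready(d)}
3. step(b)  →  {at(a), at(b), clear(a), clear(b), linked(a), linked(b), linked(e), near(b), near(e), ready(a), ready(d)}
optimal plan length = 3; 3 > 2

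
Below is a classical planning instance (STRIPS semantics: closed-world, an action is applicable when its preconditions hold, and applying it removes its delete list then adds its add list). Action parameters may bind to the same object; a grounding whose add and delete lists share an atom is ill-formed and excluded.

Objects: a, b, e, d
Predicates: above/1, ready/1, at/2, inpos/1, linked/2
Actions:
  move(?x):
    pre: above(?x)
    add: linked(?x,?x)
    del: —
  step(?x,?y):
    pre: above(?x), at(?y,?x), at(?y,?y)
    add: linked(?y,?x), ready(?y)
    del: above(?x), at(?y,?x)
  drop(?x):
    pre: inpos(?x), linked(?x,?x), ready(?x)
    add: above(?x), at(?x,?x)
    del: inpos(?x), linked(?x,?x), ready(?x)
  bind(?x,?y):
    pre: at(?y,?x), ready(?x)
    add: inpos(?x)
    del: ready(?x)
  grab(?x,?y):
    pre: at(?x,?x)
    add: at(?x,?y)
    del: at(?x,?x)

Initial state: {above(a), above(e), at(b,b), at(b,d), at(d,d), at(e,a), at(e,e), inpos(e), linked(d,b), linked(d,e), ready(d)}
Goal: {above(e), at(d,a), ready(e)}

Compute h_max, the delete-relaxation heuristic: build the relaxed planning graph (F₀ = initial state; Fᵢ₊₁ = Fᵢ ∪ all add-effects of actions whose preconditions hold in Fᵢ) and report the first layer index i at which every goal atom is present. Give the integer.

1

F0 = init (11 atoms)
F1 = F0 ∪ {at(b,a), at(b,e), at(d,a), at(d,b), at(d,e), at(e,b), at(e,d), inpos(d), linked(a,a), linked(e,a), linked(e,e), ready(e)}  (23 atoms)
goal ⊆ F1  ⇒  h_max = 1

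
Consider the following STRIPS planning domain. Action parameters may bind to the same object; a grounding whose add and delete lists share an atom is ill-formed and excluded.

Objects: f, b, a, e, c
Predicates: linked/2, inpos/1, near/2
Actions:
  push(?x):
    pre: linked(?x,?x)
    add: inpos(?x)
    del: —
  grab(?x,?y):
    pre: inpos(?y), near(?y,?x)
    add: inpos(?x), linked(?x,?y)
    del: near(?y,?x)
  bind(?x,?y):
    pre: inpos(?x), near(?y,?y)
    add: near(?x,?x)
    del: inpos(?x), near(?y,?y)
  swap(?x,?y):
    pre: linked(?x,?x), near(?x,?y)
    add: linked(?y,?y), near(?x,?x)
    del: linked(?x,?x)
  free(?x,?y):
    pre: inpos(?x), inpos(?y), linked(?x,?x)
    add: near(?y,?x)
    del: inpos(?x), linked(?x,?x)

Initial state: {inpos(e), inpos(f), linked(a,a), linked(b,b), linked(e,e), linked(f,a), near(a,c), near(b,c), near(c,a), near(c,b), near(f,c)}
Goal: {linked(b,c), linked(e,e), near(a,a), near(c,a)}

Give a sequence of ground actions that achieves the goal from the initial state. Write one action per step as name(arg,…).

1. grab(c,f)  →  {inpos(c), inpos(e), inpos(f), linked(a,a), linked(b,b), linked(c,f), linked(e,e), linked(f,a), near(a,c), near(b,c), near(c,a), near(c,b)}
2. grab(b,c)  →  {inpos(b), inpos(c), inpos(e), inpos(f), linked(a,a), linked(b,b), linked(b,c), linked(c,f), linked(e,e), linked(f,a), near(a,c), near(b,c), near(c,a)}
3. swap(a,c)  →  {inpos(b), inpos(c), inpos(e), inpos(f), linked(b,b), linked(b,c), linked(c,c), linked(c,f), linked(e,e), linked(f,a), near(a,a), near(a,c), near(b,c), near(c,a)}

grab(c,f); grab(b,c); swap(a,c)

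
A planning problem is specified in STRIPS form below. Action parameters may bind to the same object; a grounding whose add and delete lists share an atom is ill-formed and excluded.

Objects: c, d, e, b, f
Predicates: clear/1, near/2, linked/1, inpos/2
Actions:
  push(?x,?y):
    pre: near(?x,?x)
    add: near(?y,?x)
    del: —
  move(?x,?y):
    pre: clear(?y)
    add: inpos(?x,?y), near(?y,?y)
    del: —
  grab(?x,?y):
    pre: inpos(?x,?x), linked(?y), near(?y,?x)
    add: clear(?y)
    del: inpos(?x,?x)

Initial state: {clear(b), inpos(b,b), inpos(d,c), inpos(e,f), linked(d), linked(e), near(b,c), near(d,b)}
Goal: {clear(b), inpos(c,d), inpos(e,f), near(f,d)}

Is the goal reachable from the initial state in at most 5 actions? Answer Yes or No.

Yes

1. grab(b,d)  →  {clear(b), clear(d), inpos(d,c), inpos(e,f), linked(d), linked(e), near(b,c), near(d,b)}
2. move(c,d)  →  {clear(b), clear(d), inpos(c,d), inpos(d,c), inpos(e,f), linked(d), linked(e), near(b,c), near(d,b), near(d,d)}
3. push(d,f)  →  {clear(b), clear(d), inpos(c,d), inpos(d,c), inpos(e,f), linked(d), linked(e), near(b,c), near(d,b), near(d,d), near(f,d)}
optimal plan length = 3; 3 ≤ 5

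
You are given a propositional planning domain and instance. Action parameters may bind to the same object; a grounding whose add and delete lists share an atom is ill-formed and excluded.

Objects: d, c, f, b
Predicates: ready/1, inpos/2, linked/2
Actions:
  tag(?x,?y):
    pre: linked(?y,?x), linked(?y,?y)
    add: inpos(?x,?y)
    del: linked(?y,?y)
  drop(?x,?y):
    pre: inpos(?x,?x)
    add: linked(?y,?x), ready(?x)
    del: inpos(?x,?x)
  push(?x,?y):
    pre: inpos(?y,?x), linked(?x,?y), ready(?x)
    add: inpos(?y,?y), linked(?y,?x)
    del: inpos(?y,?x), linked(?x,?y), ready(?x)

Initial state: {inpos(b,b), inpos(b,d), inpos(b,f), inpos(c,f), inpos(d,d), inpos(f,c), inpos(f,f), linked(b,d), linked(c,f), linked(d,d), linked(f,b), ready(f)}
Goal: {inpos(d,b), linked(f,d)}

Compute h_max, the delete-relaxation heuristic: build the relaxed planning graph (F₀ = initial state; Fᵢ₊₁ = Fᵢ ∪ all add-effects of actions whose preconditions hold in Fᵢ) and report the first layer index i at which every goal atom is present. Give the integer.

F0 = init (12 atoms)
F1 = F0 ∪ {linked(b,b), linked(b,f), linked(c,b), linked(c,d), linked(d,b), linked(d,f), linked(f,d), linked(f,f), ready(b), ready(d)}  (22 atoms)
F2 = F1 ∪ {inpos(d,b), inpos(d,f), inpos(f,b), inpos(f,d)}  (26 atoms)
goal ⊆ F2  ⇒  h_max = 2

2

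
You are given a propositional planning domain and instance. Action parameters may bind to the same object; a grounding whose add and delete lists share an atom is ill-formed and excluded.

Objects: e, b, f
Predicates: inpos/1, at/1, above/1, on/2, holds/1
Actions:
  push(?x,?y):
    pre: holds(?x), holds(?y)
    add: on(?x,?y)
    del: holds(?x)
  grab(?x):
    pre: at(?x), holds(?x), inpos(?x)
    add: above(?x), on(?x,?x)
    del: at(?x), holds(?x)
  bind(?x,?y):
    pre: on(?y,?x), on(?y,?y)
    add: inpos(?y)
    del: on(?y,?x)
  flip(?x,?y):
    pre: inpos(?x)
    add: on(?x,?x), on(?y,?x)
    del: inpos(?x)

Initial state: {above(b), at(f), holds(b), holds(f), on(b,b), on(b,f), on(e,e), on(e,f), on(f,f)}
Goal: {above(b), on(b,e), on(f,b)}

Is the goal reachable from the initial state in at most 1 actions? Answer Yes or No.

No

1. push(f,b)  →  {above(b), at(f), holds(b), on(b,b), on(b,f), on(e,e), on(e,f), on(f,b), on(f,f)}
2. bind(e,e)  →  {above(b), at(f), holds(b), inpos(e), on(b,b), on(b,f), on(e,f), on(f,b), on(f,f)}
3. flip(e,b)  →  {above(b), at(f), holds(b), on(b,b), on(b,e), on(b,f), on(e,e), on(e,f), on(f,b), on(f,f)}
optimal plan length = 3; 3 > 1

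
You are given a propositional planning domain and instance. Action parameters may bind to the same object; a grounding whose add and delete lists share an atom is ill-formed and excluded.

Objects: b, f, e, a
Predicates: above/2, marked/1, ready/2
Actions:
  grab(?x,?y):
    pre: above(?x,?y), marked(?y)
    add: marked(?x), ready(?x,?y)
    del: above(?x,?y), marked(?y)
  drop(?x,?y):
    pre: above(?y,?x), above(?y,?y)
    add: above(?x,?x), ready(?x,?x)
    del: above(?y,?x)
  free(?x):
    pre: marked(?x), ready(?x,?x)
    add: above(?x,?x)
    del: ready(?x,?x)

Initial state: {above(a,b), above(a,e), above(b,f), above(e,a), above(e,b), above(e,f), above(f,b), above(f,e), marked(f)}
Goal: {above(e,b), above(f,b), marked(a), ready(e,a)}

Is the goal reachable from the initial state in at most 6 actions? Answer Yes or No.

Yes

1. grab(b,f)  →  {above(a,b), above(a,e), above(e,a), above(e,b), above(e,f), above(f,b), above(f,e), marked(b), ready(b,f)}
2. grab(a,b)  →  {above(a,e), above(e,a), above(e,b), above(e,f), above(f,b), above(f,e), marked(a), ready(a,b), ready(b,f)}
3. grab(e,a)  →  {above(a,e), above(e,b), above(e,f), above(f,b), above(f,e), marked(e), ready(a,b), ready(b,f), ready(e,a)}
4. grab(a,e)  →  {above(e,b), above(e,f), above(f,b), above(f,e), marked(a), ready(a,b), ready(a,e), ready(b,f), ready(e,a)}
optimal plan length = 4; 4 ≤ 6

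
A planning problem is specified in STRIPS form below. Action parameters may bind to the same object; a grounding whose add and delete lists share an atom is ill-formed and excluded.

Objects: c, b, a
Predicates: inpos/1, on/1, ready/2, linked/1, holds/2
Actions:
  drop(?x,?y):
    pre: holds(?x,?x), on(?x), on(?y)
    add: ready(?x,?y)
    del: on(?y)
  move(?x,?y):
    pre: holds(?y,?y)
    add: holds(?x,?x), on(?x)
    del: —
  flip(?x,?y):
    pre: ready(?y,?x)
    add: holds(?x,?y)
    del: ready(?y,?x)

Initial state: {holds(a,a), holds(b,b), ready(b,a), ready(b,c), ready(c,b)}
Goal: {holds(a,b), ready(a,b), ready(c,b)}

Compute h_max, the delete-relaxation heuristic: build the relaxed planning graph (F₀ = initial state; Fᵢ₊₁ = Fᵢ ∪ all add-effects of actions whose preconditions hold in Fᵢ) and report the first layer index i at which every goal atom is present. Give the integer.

F0 = init (5 atoms)
F1 = F0 ∪ {holds(a,b), holds(b,c), holds(c,b), holds(c,c), on(a), on(b), on(c)}  (12 atoms)
F2 = F1 ∪ {ready(a,a), ready(a,b), ready(a,c), ready(b,b), ready(c,a), ready(c,c)}  (18 atoms)
goal ⊆ F2  ⇒  h_max = 2

2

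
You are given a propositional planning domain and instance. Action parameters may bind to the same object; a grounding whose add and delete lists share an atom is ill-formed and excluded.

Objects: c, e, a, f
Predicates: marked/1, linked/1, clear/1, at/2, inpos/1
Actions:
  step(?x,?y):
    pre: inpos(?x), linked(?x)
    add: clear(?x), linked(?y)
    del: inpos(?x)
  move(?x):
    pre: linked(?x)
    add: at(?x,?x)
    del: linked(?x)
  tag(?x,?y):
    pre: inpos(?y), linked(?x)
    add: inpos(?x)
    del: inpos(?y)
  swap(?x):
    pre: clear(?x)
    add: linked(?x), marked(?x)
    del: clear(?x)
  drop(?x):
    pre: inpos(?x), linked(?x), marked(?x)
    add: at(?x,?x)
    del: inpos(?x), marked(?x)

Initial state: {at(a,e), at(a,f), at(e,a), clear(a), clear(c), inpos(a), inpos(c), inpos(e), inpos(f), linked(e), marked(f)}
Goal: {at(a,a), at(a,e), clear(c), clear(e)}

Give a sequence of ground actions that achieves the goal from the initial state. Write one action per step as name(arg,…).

step(e,a); move(a)

1. step(e,a)  →  {at(a,e), at(a,f), at(e,a), clear(a), clear(c), clear(e), inpos(a), inpos(c), inpos(f), linked(a), linked(e), marked(f)}
2. move(a)  →  {at(a,a), at(a,e), at(a,f), at(e,a), clear(a), clear(c), clear(e), inpos(a), inpos(c), inpos(f), linked(e), marked(f)}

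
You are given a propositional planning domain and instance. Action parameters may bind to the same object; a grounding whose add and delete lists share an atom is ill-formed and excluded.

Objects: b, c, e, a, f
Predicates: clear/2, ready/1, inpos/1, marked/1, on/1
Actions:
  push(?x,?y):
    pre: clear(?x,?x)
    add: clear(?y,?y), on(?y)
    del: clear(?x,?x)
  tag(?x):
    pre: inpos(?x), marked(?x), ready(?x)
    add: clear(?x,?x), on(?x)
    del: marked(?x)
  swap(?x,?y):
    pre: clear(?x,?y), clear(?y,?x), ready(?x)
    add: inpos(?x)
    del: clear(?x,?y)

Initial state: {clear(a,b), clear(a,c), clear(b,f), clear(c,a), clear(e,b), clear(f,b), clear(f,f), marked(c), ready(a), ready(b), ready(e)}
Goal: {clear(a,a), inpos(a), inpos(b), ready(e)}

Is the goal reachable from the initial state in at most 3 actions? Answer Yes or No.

Yes

1. push(f,a)  →  {clear(a,a), clear(a,b), clear(a,c), clear(b,f), clear(c,a), clear(e,b), clear(f,b), marked(c), on(a), ready(a), ready(b), ready(e)}
2. swap(b,f)  →  {clear(a,a), clear(a,b), clear(a,c), clear(c,a), clear(e,b), clear(f,b), inpos(b), marked(c), on(a), ready(a), ready(b), ready(e)}
3. swap(a,c)  →  {clear(a,a), clear(a,b), clear(c,a), clear(e,b), clear(f,b), inpos(a), inpos(b), marked(c), on(a), ready(a), ready(b), ready(e)}
optimal plan length = 3; 3 ≤ 3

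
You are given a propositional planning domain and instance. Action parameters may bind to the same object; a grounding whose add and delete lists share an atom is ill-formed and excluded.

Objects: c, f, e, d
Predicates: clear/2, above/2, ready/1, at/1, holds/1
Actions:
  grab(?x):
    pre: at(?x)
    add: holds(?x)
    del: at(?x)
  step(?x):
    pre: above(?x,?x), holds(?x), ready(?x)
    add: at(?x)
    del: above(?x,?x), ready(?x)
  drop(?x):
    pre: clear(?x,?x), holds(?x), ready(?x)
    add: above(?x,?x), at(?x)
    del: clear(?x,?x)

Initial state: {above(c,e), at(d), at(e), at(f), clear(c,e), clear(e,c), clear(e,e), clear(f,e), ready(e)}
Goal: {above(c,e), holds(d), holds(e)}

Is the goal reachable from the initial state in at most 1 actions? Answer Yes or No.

No

1. grab(e)  →  {above(c,e), at(d), at(f), clear(c,e), clear(e,c), clear(e,e), clear(f,e), holds(e), ready(e)}
2. grab(d)  →  {above(c,e), at(f), clear(c,e), clear(e,c), clear(e,e), clear(f,e), holds(d), holds(e), ready(e)}
optimal plan length = 2; 2 > 1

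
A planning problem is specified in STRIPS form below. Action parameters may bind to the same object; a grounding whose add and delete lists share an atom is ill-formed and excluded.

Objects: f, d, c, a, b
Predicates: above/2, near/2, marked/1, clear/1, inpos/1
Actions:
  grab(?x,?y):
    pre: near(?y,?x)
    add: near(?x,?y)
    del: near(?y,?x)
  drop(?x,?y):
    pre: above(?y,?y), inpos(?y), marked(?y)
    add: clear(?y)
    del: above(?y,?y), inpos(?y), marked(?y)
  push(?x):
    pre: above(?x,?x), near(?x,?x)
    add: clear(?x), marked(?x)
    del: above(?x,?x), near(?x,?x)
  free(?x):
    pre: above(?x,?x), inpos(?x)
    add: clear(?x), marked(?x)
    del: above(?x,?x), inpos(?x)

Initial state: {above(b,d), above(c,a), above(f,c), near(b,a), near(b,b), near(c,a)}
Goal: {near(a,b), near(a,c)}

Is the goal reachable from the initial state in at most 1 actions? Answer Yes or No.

No

1. grab(a,c)  →  {above(b,d), above(c,a), above(f,c), near(a,c), near(b,a), near(b,b)}
2. grab(a,b)  →  {above(b,d), above(c,a), above(f,c), near(a,b), near(a,c), near(b,b)}
optimal plan length = 2; 2 > 1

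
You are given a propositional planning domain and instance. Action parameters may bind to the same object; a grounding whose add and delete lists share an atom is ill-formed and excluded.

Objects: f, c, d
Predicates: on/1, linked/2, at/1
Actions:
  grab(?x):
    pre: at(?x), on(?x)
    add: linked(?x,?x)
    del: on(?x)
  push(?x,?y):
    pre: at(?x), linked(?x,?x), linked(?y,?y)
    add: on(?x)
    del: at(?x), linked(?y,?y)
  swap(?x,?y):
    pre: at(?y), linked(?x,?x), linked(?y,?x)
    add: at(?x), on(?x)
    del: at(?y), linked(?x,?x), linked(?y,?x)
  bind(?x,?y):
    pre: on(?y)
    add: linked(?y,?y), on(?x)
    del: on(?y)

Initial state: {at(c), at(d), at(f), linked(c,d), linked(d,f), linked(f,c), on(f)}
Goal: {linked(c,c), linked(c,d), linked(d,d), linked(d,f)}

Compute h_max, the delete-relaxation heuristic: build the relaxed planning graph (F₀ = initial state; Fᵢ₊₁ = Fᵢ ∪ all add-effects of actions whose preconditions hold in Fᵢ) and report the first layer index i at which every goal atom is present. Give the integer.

F0 = init (7 atoms)
F1 = F0 ∪ {linked(f,f), on(c), on(d)}  (10 atoms)
F2 = F1 ∪ {linked(c,c), linked(d,d)}  (12 atoms)
goal ⊆ F2  ⇒  h_max = 2

2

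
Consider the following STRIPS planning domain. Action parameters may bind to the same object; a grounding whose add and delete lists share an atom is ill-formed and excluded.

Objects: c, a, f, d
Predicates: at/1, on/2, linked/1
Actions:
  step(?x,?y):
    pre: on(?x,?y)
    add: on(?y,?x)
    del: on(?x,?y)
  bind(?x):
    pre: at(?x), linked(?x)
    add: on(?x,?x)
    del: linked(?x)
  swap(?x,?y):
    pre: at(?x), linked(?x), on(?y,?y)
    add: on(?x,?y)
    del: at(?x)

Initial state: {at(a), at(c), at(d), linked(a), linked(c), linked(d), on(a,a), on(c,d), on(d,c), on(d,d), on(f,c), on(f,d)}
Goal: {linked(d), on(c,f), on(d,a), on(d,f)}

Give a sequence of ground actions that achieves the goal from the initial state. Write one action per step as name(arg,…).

step(f,c); step(f,d); swap(d,a)

1. step(f,c)  →  {at(a), at(c), at(d), linked(a), linked(c), linked(d), on(a,a), on(c,d), on(c,f), on(d,c), on(d,d), on(f,d)}
2. step(f,d)  →  {at(a), at(c), at(d), linked(a), linked(c), linked(d), on(a,a), on(c,d), on(c,f), on(d,c), on(d,d), on(d,f)}
3. swap(d,a)  →  {at(a), at(c), linked(a), linked(c), linked(d), on(a,a), on(c,d), on(c,f), on(d,a), on(d,c), on(d,d), on(d,f)}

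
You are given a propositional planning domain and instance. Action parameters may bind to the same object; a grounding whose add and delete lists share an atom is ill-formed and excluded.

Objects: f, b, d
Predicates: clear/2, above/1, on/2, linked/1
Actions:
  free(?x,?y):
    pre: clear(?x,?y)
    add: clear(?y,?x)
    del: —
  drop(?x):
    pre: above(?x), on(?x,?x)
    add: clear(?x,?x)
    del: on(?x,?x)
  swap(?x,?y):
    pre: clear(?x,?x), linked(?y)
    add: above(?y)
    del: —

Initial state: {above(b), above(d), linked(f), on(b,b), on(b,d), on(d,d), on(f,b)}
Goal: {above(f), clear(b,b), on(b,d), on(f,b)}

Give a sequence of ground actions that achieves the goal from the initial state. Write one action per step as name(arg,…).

1. drop(b)  →  {above(b), above(d), clear(b,b), linked(f), on(b,d), on(d,d), on(f,b)}
2. swap(b,f)  →  {above(b), above(d), above(f), clear(b,b), linked(f), on(b,d), on(d,d), on(f,b)}

drop(b); swap(b,f)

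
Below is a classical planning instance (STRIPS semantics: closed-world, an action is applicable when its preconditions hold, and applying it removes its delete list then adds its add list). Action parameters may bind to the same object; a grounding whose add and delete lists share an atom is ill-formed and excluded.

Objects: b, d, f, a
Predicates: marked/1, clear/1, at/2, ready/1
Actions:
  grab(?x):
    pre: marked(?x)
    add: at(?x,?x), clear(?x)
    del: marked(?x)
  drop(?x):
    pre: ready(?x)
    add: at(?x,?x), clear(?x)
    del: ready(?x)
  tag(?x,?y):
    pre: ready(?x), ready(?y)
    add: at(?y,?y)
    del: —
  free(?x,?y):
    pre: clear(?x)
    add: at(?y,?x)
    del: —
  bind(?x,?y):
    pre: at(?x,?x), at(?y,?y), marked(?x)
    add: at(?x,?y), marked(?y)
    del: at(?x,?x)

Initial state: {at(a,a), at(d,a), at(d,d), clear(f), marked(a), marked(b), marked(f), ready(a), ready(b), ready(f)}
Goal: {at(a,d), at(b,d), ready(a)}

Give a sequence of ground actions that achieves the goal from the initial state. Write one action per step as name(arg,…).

1. drop(b)  →  {at(a,a), at(b,b), at(d,a), at(d,d), clear(b), clear(f), marked(a), marked(b), marked(f), ready(a), ready(f)}
2. bind(b,d)  →  {at(a,a), at(b,d), at(d,a), at(d,d), clear(b), clear(f), marked(a), marked(b), marked(d), marked(f), ready(a), ready(f)}
3. bind(a,d)  →  {at(a,d), at(b,d), at(d,a), at(d,d), clear(b), clear(f), marked(a), marked(b), marked(d), marked(f), ready(a), ready(f)}

drop(b); bind(b,d); bind(a,d)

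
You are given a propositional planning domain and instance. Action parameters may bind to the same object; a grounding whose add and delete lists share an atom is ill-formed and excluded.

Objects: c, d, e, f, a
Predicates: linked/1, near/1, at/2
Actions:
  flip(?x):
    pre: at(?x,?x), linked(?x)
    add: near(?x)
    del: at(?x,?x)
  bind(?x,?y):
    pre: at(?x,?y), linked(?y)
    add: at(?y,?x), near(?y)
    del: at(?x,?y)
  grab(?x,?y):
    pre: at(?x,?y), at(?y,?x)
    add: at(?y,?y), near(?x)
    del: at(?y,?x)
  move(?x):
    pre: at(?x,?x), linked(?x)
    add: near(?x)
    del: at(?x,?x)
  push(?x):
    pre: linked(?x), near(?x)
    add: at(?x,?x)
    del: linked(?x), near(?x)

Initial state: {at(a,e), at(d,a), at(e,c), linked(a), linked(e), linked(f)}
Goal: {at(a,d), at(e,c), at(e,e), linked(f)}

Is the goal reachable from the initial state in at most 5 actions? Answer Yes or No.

Yes

1. bind(d,a)  →  {at(a,d), at(a,e), at(e,c), linked(a), linked(e), linked(f), near(a)}
2. bind(a,e)  →  {at(a,d), at(e,a), at(e,c), linked(a), linked(e), linked(f), near(a), near(e)}
3. push(e)  →  {at(a,d), at(e,a), at(e,c), at(e,e), linked(a), linked(f), near(a)}
optimal plan length = 3; 3 ≤ 5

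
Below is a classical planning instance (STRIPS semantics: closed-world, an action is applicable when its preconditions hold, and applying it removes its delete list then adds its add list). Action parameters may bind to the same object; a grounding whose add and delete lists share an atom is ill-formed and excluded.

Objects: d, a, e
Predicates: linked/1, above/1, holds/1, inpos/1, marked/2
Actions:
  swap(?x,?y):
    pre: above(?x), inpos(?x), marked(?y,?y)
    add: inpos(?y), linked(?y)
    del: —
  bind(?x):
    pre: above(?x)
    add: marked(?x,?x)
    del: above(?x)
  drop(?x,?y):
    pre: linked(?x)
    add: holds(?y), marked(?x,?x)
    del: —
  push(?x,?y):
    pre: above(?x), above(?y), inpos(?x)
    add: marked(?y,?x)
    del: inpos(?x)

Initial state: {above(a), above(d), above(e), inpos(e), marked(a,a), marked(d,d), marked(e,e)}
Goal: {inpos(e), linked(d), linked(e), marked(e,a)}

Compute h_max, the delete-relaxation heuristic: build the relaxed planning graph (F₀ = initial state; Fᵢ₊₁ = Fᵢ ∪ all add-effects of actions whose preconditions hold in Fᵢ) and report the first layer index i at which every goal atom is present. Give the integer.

F0 = init (7 atoms)
F1 = F0 ∪ {inpos(a), inpos(d), linked(a), linked(d), linked(e), marked(a,e), marked(d,e)}  (14 atoms)
F2 = F1 ∪ {holds(a), holds(d), holds(e), marked(a,d), marked(d,a), marked(e,a), marked(e,d)}  (21 atoms)
goal ⊆ F2  ⇒  h_max = 2

2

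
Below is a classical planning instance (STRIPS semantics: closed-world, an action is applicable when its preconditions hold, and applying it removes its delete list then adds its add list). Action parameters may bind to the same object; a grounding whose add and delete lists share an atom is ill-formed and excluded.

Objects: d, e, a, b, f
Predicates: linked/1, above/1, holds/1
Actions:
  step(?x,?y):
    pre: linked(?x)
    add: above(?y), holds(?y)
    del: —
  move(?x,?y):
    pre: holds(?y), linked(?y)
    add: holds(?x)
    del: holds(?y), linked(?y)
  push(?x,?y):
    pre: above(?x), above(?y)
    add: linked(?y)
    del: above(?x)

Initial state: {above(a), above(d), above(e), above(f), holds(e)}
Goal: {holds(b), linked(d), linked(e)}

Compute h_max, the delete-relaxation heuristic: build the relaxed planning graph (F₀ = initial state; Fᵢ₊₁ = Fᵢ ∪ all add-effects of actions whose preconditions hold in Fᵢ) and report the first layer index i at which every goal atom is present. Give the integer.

2

F0 = init (5 atoms)
F1 = F0 ∪ {linked(a), linked(d), linked(e), linked(f)}  (9 atoms)
F2 = F1 ∪ {above(b), holds(a), holds(b), holds(d), holds(f)}  (14 atoms)
goal ⊆ F2  ⇒  h_max = 2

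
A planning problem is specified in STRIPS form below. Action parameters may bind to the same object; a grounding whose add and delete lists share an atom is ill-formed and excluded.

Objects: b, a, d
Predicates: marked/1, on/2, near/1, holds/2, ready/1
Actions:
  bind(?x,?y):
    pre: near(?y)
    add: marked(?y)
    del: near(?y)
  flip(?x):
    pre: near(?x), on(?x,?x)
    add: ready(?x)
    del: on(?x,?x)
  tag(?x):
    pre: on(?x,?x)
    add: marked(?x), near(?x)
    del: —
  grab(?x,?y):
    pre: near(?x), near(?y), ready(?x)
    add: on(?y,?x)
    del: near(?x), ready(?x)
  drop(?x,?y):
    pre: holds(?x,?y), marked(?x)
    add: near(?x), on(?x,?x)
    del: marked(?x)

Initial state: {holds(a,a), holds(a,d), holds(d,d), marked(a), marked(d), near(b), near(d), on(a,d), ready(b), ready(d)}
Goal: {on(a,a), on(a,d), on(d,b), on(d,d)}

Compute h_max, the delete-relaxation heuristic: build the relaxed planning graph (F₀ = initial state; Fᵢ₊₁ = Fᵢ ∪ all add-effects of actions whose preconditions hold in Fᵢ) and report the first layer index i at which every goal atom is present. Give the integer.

1

F0 = init (10 atoms)
F1 = F0 ∪ {marked(b), near(a), on(a,a), on(b,b), on(b,d), on(d,b), on(d,d)}  (17 atoms)
goal ⊆ F1  ⇒  h_max = 1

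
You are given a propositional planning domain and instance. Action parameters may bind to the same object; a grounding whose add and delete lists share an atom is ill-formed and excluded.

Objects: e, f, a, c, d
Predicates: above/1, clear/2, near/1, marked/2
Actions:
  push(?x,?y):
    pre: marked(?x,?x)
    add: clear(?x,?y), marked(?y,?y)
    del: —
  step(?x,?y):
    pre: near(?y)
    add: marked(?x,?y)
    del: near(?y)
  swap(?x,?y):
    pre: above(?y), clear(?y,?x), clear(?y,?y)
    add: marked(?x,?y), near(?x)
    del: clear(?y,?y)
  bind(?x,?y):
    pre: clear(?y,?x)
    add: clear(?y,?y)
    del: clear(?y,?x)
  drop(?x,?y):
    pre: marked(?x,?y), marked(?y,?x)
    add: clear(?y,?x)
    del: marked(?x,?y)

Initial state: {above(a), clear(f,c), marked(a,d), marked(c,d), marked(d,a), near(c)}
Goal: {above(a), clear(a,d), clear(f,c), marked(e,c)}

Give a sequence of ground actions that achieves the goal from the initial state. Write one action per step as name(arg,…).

step(e,c); drop(d,a)

1. step(e,c)  →  {above(a), clear(f,c), marked(a,d), marked(c,d), marked(d,a), marked(e,c)}
2. drop(d,a)  →  {above(a), clear(a,d), clear(f,c), marked(a,d), marked(c,d), marked(e,c)}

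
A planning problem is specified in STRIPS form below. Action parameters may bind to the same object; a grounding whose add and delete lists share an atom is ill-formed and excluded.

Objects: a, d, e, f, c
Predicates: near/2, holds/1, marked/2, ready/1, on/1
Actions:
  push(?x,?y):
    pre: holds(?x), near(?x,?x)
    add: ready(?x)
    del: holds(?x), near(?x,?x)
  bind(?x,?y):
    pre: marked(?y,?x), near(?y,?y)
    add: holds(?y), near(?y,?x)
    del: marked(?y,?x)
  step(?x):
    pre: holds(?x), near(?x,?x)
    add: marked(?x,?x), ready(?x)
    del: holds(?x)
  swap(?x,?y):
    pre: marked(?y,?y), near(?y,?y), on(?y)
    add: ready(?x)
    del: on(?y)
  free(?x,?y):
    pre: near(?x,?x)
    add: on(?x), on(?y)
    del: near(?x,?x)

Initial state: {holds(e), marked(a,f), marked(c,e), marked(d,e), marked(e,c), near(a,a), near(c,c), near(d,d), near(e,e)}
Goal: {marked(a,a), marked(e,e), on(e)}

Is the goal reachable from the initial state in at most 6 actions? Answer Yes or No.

Yes

1. bind(f,a)  →  {holds(a), holds(e), marked(c,e), marked(d,e), marked(e,c), near(a,a), near(a,f), near(c,c), near(d,d), near(e,e)}
2. step(a)  →  {holds(e), marked(a,a), marked(c,e), marked(d,e), marked(e,c), near(a,a), near(a,f), near(c,c), near(d,d), near(e,e), ready(a)}
3. step(e)  →  {marked(a,a), marked(c,e), marked(d,e), marked(e,c), marked(e,e), near(a,a), near(a,f), near(c,c), near(d,d), near(e,e), ready(a), ready(e)}
4. free(a,e)  →  {marked(a,a), marked(c,e), marked(d,e), marked(e,c), marked(e,e), near(a,f), near(c,c), near(d,d), near(e,e), on(a), on(e), ready(a), ready(e)}
optimal plan length = 4; 4 ≤ 6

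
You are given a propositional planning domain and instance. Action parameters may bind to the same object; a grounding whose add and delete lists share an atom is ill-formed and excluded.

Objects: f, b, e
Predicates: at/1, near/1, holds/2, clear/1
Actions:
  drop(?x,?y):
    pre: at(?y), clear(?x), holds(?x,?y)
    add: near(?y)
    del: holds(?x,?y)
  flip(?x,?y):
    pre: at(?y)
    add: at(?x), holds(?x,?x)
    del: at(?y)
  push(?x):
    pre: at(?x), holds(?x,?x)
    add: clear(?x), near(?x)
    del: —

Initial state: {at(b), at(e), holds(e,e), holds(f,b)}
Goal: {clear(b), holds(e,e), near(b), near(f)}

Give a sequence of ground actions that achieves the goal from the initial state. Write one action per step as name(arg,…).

flip(f,b); flip(b,e); push(f); push(b)

1. flip(f,b)  →  {at(e), at(f), holds(e,e), holds(f,b), holds(f,f)}
2. flip(b,e)  →  {at(b), at(f), holds(b,b), holds(e,e), holds(f,b), holds(f,f)}
3. push(f)  →  {at(b), at(f), clear(f), holds(b,b), holds(e,e), holds(f,b), holds(f,f), near(f)}
4. push(b)  →  {at(b), at(f), clear(b), clear(f), holds(b,b), holds(e,e), holds(f,b), holds(f,f), near(b), near(f)}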